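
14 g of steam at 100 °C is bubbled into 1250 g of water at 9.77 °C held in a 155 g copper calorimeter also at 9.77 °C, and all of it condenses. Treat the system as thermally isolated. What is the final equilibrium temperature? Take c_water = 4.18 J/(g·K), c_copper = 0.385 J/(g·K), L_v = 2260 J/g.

T_f ≈ 16.7 °C

Energy balance with sensible and latent terms:
steam→water at 100 °C releases m L_v = 14×2260 = 31640; condensed water 100 °C→T: 58.52(T − 100); water warms: 1250×4.18×(T − 9.77) = 5225(T − 9.77); cup: 59.68(T − 9.77)
5343.2 T = 31640 + 5852 + 51631 = 89123
T ≈ 16.68 °C — below 100 °C, confirming all the steam condensed.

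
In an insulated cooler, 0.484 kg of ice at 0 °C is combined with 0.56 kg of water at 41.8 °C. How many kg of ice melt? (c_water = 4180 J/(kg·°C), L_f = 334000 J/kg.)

Water can give up m c ΔT = 0.56·4180·41.8 = 97845 J before reaching 0 °C.
To melt every bit of ice: 0.484·334000 = 161656 J.
Since 97845 < 161656 J, not all the ice melts; equilibrium is at 0 °C.
m_melt = 97845 / L_f = 0.293 kg.

m_melted ≈ 0.293 kg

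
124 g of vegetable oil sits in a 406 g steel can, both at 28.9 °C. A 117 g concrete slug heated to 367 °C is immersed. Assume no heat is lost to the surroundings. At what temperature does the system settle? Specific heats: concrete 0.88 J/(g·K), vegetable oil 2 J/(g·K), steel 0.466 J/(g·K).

Taking heat into each body as positive, Σ m c ΔT = 0:
117*0.88*(T − 367) + 124*2*(T − 28.9) + 406*0.466*(T − 28.9) = 0
102.96(T − 367) + 248(T − 28.9) + 189.2(T − 28.9) = 0
(102.96 + 248 + 189.2) T = 102.96*367 + 248*28.9 + 189.2*28.9
T = 50421/540.16 ≈ 93.35 °C

T_f ≈ 93.3 °C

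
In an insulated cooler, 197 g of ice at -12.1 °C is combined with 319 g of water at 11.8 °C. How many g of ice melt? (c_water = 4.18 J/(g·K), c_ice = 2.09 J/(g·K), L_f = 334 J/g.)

m_melted ≈ 32.2 g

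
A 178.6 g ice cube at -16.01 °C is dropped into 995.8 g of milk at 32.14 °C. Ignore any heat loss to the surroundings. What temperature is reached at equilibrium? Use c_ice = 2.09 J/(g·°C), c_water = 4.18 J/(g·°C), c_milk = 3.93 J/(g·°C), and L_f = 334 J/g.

Sum of m c ΔT and latent-heat terms is zero:
ice -16.01→0 °C: 178.6×2.09×16.01 = 5976.1
  melt ice: 178.6×334 = 59652
  meltwater 0→T: 178.6×4.18×T = 746.55 T
  milk: 3913.5(T − 32.14)
4660 T = 125780 − 65629 = 60151
T ≈ 12.91 °C — above 0 °C, consistent with complete melting.

T_f ≈ 12.9 °C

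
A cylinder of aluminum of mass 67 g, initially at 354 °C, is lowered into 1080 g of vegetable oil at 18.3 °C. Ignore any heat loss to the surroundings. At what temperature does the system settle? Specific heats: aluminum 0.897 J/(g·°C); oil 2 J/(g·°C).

T_f = Σ m_i c_i T_i / Σ m_i c_i:
T_f = (60.1×354 + 2160×18.3) / (60.1 + 2160)
    = 60803 / 2220.1 ≈ 27.39 °C

T_f ≈ 27.4 °C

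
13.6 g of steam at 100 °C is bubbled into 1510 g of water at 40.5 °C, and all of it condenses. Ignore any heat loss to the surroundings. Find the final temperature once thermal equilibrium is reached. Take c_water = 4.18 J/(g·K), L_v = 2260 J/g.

Sum of m c ΔT and latent-heat terms is zero:
condense steam: −13.6×2260 = −30736; condensed water 100 °C→T: 56.85(T − 100); water warms: 1510×4.18×(T − 40.5) = 6311.8(T − 40.5)
6368.6 T = 30736 + 5684.8 + 255628 = 292049
T ≈ 45.86 °C, under the boiling point, so the assumption holds.

T_f ≈ 45.9 °C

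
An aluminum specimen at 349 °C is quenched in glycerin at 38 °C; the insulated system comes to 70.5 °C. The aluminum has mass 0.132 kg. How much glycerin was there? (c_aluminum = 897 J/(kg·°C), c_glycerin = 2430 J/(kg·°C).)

m ≈ 0.418 kg

|Q_aluminum| = |Q_glycerin|:
0.132×897×(349 − 70.5) = m×2430×(70.5 − 38)
78975 m = 32976  ⇒  m ≈ 0.4175 kg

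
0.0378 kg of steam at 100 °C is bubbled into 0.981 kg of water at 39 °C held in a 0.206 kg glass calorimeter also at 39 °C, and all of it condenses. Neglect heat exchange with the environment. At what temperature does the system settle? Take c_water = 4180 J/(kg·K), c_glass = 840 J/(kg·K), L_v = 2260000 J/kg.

Energy balance with sensible and latent terms:
steam→water at 100 °C releases m L_v = 0.0378·2260000 = 85428
  condensate cools 100→T: 0.0378·4180·(T − 100) = 158(T − 100)
  original water: 4100.6(T − 39)
  glass cup: 0.206·840·(T − 39) = 173.04(T − 39)
4431.6 T = 85428 + 15800 + 166671 = 267900
T ≈ 60.45 °C (< 100 °C, so full condensation is consistent).

T_f ≈ 60.5 °C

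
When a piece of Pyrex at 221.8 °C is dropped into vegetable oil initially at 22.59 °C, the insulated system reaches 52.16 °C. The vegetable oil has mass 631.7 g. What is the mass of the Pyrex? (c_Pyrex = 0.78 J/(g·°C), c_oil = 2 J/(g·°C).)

Energy conservation, ΣQ = 0:
m·0.78·(52.16 − 221.8) + 631.7·2·(52.16 − 22.59) = 0
-132.32 m = -37359
m = -37359/-132.32 ≈ 282.3 g

m ≈ 282 g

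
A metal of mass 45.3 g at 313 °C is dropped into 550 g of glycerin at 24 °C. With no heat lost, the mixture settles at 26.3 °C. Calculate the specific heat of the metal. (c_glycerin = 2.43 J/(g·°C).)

Net heat exchanged in the isolated system is zero:
45.3·c·(26.3 − 313) + 550·2.43·(26.3 − 24) = 0
-12988 c = -3074
c = -3074/-12988 ≈ 0.2367 J/(g·°C)

c ≈ 0.237 J/(g·°C)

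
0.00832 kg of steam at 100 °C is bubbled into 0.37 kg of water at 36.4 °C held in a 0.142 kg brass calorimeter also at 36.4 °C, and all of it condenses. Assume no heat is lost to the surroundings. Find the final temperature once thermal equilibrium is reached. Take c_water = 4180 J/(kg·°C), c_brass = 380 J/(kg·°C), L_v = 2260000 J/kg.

Conservation of energy gives ΣQ = 0:
condense steam: −0.00832×2260000 = −18803; condensed water 100 °C→T: 34.78(T − 100); original water: 1546.6(T − 36.4); brass cup: 0.142×380×(T − 36.4) = 53.96(T − 36.4)
1635.3 T = 18803 + 3477.8 + 58260 = 80541
T ≈ 49.25 °C (< 100 °C, so full condensation is consistent).

T_f ≈ 49.3 °C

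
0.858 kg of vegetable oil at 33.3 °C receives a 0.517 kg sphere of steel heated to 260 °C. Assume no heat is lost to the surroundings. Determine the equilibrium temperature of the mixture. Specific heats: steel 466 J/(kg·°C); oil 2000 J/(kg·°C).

T_f ≈ 61.2 °C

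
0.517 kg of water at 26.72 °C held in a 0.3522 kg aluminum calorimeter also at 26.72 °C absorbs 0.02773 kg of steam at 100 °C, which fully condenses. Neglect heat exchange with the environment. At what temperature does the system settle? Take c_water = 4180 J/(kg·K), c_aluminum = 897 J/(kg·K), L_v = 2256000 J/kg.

T_f ≈ 54.1 °C

Taking heat into each body as positive, Σ m c ΔT = 0:
steam→water at 100 °C releases m L_v = 0.02773×2256000 = 62559; condensed water 100 °C→T: 115.91(T − 100); water warms: 0.517×4180×(T − 26.72) = 2161.1(T − 26.72); aluminum cup: 0.3522×897×(T − 26.72) = 315.92(T − 26.72)
2592.9 T = 62559 + 11591 + 66185 = 140335
T ≈ 54.12 °C, under the boiling point, so the assumption holds.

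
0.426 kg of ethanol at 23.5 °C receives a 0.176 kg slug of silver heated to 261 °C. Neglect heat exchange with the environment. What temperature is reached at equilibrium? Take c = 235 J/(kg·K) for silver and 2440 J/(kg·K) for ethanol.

|Q_silver| = |Q_ethanol|:
0.176·235·(261 − T) = 0.426·2440·(T − 23.5)
41.36(261 − T) = 1039.4(T − 23.5)
1080.8 T = 35222  ⇒  T ≈ 32.59 °C

T_f ≈ 32.6 °C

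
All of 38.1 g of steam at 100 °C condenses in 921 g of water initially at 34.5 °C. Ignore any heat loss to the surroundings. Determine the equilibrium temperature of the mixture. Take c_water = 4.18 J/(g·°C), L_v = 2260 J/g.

T_f ≈ 58.6 °C

Sum of m c ΔT and latent-heat terms is zero:
steam→water at 100 °C releases m L_v = 38.1×2260 = 86106; condensate cools 100→T: 38.1×4.18×(T − 100) = 159.26(T − 100); water warms: 921×4.18×(T − 34.5) = 3849.8(T − 34.5)
4009 T = 86106 + 15926 + 132817 = 234849
T ≈ 58.58 °C — below 100 °C, confirming all the steam condensed.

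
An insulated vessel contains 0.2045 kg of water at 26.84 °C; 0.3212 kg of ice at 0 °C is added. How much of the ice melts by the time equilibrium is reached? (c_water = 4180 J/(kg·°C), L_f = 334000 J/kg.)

m_melted ≈ 0.0687 kg

Water can give up m c ΔT = 0.2045×4180×26.84 = 22943 J before reaching 0 °C.
Fully melting the ice requires m_ice L_f = 0.3212×334000 = 107281 J.
Since 22943 < 107281 J, not all the ice melts; equilibrium is at 0 °C.
m_melt = 22943 / L_f = 0.06869 kg.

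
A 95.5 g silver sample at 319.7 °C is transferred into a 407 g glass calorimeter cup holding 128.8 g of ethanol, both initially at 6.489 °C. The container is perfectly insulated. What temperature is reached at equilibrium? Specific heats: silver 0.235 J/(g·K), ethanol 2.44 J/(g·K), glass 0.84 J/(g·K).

T_f ≈ 16.8 °C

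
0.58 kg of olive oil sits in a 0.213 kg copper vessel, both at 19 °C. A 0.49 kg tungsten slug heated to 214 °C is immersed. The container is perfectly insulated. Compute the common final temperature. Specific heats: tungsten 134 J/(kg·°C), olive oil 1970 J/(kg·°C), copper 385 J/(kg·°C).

T_f ≈ 28.9 °C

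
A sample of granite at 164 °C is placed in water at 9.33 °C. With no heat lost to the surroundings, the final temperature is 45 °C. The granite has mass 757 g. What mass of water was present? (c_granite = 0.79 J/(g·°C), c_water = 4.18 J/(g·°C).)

m ≈ 477 g

|Q_granite| = |Q_water|:
757×0.79×(164 − 45) = m×4.18×(45 − 9.33)
149.1 m = 71166  ⇒  m ≈ 477.3 g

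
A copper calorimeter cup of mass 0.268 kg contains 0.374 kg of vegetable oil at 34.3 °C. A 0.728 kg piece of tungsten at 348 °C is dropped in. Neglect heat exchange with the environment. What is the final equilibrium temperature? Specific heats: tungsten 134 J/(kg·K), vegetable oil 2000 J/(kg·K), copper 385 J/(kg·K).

T_f ≈ 66.6 °C

Let T be the final temperature. ΣQ_i = 0:
0.728×134×(T − 348) + 0.374×2000×(T − 34.3) + 0.268×385×(T − 34.3) = 0
(97.55 + 748 + 103.18) T = 97.55×348 + 748×34.3 + 103.18×34.3
T ≈ 66.56 °C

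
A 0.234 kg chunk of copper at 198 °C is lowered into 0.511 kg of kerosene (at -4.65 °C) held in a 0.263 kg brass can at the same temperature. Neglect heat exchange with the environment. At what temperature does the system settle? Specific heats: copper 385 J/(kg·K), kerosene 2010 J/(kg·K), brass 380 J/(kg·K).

T_f ≈ 10.3 °C

Heat gained plus heat lost sum to zero:
0.234·385·(T − 198) + 0.511·2010·(T − (-4.65)) + 0.263·380·(T − (-4.65)) = 0
90.09(T − 198) + 1027.1(T − (-4.65)) + 99.94(T − (-4.65)) = 0
1217.1 T = 12597
T = 12597 / 1217.1 = 10.3 °C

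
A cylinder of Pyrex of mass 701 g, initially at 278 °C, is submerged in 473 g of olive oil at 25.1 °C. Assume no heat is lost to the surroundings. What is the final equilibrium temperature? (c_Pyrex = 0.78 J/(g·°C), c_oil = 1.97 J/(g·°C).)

T_f ≈ 118.6 °C

Heat gained plus heat lost sum to zero:
701*0.78*(T − 278) + 473*1.97*(T − 25.1) = 0
546.78(T − 278) + 931.81(T − 25.1) = 0
1478.6 T = 175393
T ≈ 118.62 °C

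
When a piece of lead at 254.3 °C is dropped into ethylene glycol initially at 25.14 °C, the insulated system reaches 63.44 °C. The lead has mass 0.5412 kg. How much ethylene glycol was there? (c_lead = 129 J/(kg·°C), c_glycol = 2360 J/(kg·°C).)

|Q_lead| = |Q_glycol|:
0.5412×129×(254.3 − 63.44) = m×2360×(63.44 − 25.14)
90388 m = 13325  ⇒  m ≈ 0.1474 kg

m ≈ 0.147 kg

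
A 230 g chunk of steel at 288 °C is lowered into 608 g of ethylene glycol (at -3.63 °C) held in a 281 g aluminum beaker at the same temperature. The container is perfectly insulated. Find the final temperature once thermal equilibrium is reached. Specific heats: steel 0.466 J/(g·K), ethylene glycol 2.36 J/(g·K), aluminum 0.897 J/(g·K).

Net heat exchanged in the isolated system is zero:
230*0.466*(T − 288) + 608*2.36*(T − (-3.63)) + 281*0.897*(T − (-3.63)) = 0
1794.1 T = 24744
T = 24744/1794.1 ≈ 13.79 °C

T_f ≈ 13.8 °C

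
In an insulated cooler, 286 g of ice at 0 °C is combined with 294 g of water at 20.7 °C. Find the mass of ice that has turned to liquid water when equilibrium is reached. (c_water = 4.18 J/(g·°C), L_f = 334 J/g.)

m_melted ≈ 76.2 g

Heat available from the water dropping to 0 °C: 294·4.18·20.7 = 25439 J.
Fully melting the ice requires m_ice L_f = 286·334 = 95524 J.
25439 J < 95524 J, so only part of the ice melts and the system sits at 0 °C.
m_melt = 25439 / L_f = 76.16 g.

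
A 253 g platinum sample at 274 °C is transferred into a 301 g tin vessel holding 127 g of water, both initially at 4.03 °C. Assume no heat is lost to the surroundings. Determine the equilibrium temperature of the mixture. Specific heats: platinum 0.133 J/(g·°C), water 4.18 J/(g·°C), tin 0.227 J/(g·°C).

T_f ≈ 18.4 °C

With ΣQ=0 the equilibrium temperature is the m·c-weighted mean:
T_f = (33.65×274 + 530.86×4.03 + 68.33×4.03) / (33.65 + 530.86 + 68.33)
    = 11635 / 632.84 ≈ 18.38 °C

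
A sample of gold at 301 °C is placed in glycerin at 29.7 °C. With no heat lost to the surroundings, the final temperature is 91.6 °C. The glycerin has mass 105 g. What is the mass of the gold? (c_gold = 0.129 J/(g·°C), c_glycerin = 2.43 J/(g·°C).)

Net heat exchanged in the isolated system is zero:
m·0.129·(91.6 − 301) + 105·2.43·(91.6 − 29.7) = 0
-27.01 m = -15794
m = -15794/-27.01 ≈ 584.7 g

m ≈ 585 g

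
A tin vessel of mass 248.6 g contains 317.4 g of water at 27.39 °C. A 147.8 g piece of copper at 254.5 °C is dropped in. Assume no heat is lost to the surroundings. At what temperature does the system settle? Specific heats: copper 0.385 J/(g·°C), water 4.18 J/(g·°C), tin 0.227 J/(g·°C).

T_f ≈ 36.4 °C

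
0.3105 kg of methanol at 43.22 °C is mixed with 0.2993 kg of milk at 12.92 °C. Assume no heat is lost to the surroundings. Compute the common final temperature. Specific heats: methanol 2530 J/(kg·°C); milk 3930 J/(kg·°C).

T_f ≈ 25.1 °C

Conservation of energy gives ΣQ = 0:
0.3105*2530*(T − 43.22) + 0.2993*3930*(T − 12.92) = 0
(785.56 + 1176.2) T = 785.56*43.22 + 1176.2*12.92
T = 49149/1961.8 ≈ 25.05 °C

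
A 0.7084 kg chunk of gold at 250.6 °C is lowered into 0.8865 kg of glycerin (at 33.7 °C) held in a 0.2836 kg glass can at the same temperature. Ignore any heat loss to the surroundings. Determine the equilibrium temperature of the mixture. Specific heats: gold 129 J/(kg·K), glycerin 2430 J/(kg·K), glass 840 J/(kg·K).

T_f = Σ m_i c_i T_i / Σ m_i c_i:
T_f = (91.38×250.6 + 2154.2×33.7 + 238.22×33.7) / (91.38 + 2154.2 + 238.22)
    = 103525 / 2483.8 ≈ 41.68 °C

T_f ≈ 41.7 °C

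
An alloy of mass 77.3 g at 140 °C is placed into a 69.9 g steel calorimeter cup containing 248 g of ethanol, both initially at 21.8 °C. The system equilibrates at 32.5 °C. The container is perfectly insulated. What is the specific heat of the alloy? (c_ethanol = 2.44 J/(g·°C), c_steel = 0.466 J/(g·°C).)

Energy conservation, ΣQ = 0:
77.3·c·(32.5 − 140) + 248·2.44·(32.5 − 21.8) + 69.9·0.466·(32.5 − 21.8) = 0
-8309.8 c = -6823.3
c = -6823.3/-8309.8 ≈ 0.8211 J/(g·°C)

c ≈ 0.821 J/(g·°C)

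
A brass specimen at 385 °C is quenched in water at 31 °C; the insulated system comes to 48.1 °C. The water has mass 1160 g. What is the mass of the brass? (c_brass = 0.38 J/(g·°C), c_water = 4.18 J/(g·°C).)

m ≈ 648 g

Heat lost by the brass = heat gained by the water:
m×0.38×(385 − 48.1) = 1160×4.18×(48.1 − 31)
128.02 m = 82914  ⇒  m ≈ 647.7 g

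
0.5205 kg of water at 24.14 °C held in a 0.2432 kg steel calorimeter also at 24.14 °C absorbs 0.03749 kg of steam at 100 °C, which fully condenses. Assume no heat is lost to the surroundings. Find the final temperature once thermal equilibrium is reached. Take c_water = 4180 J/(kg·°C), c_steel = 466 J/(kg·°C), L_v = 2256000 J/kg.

Energy balance with sensible and latent terms:
latent heat released on condensation: 0.03749×2256000 = 84577
  condensed water 100 °C→T: 156.71(T − 100)
  original water: 2175.7(T − 24.14)
  cup: 113.33(T − 24.14)
2445.7 T = 84577 + 15671 + 55257 = 155505
T ≈ 63.58 °C, under the boiling point, so the assumption holds.

T_f ≈ 63.6 °C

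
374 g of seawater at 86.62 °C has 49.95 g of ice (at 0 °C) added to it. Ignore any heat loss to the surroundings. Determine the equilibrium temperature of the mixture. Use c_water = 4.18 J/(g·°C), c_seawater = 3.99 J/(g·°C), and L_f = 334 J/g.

Net heat exchanged in the isolated system is zero:
latent heat to melt: 49.95×334 = 16683
  meltwater 0→T: 49.95×4.18×T = 208.79 T
  seawater cools: 374×3.99×(T − 86.62) = 1492.3(T − 86.62)
1701.1 T = 129260 − 16683 = 112576
T ≈ 66.18 °C. Since T > 0 °C, the all-ice-melts assumption holds.

T_f ≈ 66.2 °C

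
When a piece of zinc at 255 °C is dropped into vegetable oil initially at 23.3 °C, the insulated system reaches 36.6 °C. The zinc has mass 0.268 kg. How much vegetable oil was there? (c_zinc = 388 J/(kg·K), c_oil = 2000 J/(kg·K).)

|Q_zinc| = |Q_oil|:
0.268×388×(255 − 36.6) = m×2000×(36.6 − 23.3)
26600 m = 22710  ⇒  m ≈ 0.8538 kg

m ≈ 0.854 kg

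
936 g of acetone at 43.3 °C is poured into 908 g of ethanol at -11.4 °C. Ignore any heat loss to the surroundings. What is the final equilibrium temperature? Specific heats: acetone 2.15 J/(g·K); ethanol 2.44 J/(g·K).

T_f ≈ 14.6 °C

T_f = Σ m_i c_i T_i / Σ m_i c_i:
T_f = (2012.4·43.3 + 2215.5·(-11.4)) / (2012.4 + 2215.5)
    = 61880 / 4227.9 ≈ 14.64 °C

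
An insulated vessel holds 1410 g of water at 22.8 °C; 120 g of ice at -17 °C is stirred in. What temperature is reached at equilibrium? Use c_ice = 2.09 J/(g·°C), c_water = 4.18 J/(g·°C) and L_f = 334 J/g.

T_f ≈ 14.1 °C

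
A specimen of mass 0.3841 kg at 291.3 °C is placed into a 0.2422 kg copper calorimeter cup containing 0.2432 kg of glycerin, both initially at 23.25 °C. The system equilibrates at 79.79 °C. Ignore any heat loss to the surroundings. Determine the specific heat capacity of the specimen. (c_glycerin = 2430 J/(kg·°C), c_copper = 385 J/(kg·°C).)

Setting the total heat transfer to zero:
0.3841×c×(79.79 − 291.3) + 0.2432×2430×(79.79 − 23.25) + 0.2422×385×(79.79 − 23.25) = 0
-81.24 c = -38686
c = -38686/-81.24 ≈ 476.2 J/(kg·°C)

c ≈ 476 J/(kg·°C)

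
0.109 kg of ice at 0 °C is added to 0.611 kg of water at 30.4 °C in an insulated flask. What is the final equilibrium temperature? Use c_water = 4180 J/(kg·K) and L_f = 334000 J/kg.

T_f ≈ 13.7 °C

Taking heat into each body as positive, Σ m c ΔT = 0:
latent heat to melt: 0.109·334000 = 36406
  warm the meltwater: 455.62 T
  water cools: 0.611·4180·(T − 30.4) = 2554(T − 30.4)
3009.6 T = 77641 − 36406 = 41235
T ≈ 13.70 °C — above 0 °C, consistent with complete melting.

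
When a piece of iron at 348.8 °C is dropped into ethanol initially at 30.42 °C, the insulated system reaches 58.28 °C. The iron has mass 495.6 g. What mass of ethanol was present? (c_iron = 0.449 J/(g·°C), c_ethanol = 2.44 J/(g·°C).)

m ≈ 951 g

Heat lost by the iron = heat gained by the ethanol:
495.6·0.449·(348.8 − 58.28) = m·2.44·(58.28 − 30.42)
67.98 m = 64648  ⇒  m ≈ 951 g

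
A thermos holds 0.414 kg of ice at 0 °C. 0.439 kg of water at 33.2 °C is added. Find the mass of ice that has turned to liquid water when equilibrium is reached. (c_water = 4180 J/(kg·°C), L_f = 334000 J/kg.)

Cooling the water to 0 °C releases 0.439·4180·33.2 = 60923 J.
Fully melting the ice requires m_ice L_f = 0.414·334000 = 138276 J.
60923 J < 138276 J, so only part of the ice melts and the system sits at 0 °C.
Mass melted = 60923/334000 ≈ 0.1824 kg.

m_melted ≈ 0.182 kg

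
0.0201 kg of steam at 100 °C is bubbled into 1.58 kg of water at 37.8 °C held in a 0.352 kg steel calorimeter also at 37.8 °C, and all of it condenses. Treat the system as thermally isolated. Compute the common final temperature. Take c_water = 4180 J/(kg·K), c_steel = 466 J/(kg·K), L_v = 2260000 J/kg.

T_f ≈ 45.2 °C

Energy conservation, ΣQ = 0:
steam→water at 100 °C releases m L_v = 0.0201×2260000 = 45426
  condensed water 100 °C→T: 84.02(T − 100)
  original water: 6604.4(T − 37.8)
  cup: 164.03(T − 37.8)
6852.5 T = 45426 + 8401.8 + 255847 = 309675
T ≈ 45.19 °C, under the boiling point, so the assumption holds.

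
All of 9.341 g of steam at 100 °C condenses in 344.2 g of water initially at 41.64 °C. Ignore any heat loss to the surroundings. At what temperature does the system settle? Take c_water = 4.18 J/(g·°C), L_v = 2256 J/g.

T_f ≈ 57.4 °C

Taking heat into each body as positive, Σ m c ΔT = 0:
latent heat released on condensation: 9.341×2256 = 21073
  condensed water 100 °C→T: 39.05(T − 100)
  water warms: 344.2×4.18×(T − 41.64) = 1438.8(T − 41.64)
1477.8 T = 21073 + 3904.5 + 59910 = 84888
T ≈ 57.44 °C, under the boiling point, so the assumption holds.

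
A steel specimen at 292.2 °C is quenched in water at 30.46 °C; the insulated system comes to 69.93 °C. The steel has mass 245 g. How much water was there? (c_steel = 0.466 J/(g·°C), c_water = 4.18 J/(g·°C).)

m ≈ 154 g

Let T be the final temperature. ΣQ_i = 0:
245·0.466·(69.93 − 292.2) + m·4.18·(69.93 − 30.46) = 0
164.98 m = 25377
m = 25377/164.98 ≈ 153.8 g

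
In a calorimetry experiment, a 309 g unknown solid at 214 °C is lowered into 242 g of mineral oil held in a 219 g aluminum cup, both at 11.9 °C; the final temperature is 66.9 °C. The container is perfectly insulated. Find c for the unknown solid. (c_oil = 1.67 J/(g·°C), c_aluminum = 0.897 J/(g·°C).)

c ≈ 0.727 J/(g·°C)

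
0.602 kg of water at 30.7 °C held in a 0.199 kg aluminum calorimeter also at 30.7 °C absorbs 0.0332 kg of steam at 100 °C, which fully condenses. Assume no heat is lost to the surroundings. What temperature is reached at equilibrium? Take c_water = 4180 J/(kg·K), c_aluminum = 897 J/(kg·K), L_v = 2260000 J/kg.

T_f ≈ 60.6 °C

Heat gained plus heat lost sum to zero:
latent heat released on condensation: 0.0332·2260000 = 75032
  condensate cools 100→T: 0.0332·4180·(T − 100) = 138.78(T − 100)
  original water: 2516.4(T − 30.7)
  cup: 178.5(T − 30.7)
2833.6 T = 75032 + 13878 + 82732 = 171642
T ≈ 60.57 °C — below 100 °C, confirming all the steam condensed.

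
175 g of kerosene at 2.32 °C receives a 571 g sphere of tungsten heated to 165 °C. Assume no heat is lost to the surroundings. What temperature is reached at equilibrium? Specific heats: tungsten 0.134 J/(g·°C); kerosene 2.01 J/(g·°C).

T_f ≈ 31.4 °C

Set heat shed by the hot body equal to heat absorbed by the cold body:
571×0.134×(165 − T) = 175×2.01×(T − 2.32)
76.51(165 − T) = 351.75(T − 2.32)
428.26 T = 13441  ⇒  T ≈ 31.38 °C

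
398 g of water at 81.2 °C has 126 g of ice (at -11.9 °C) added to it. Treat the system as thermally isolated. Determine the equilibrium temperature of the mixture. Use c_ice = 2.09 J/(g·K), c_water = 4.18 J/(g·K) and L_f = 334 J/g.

Taking heat into each body as positive, Σ m c ΔT = 0:
warm ice to 0 °C: 126×2.09×(0 − (-11.9)) = 3133.7
  melt ice: 126×334 = 42084
  warm the meltwater: 526.68 T
  water: 1663.6(T − 81.2)
2190.3 T = 135088 − 45218 = 89870
T ≈ 41.03 °C. Since T > 0 °C, the all-ice-melts assumption holds.

T_f ≈ 41.0 °C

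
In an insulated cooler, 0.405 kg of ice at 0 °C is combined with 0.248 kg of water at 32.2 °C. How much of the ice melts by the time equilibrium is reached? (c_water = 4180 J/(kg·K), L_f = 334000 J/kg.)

m_melted ≈ 0.0999 kg

Heat available from the water dropping to 0 °C: 0.248·4180·32.2 = 33380 J.
Fully melting the ice requires m_ice L_f = 0.405·334000 = 135270 J.
Since 33380 < 135270 J, not all the ice melts; equilibrium is at 0 °C.
Mass melted = 33380/334000 ≈ 0.09994 kg.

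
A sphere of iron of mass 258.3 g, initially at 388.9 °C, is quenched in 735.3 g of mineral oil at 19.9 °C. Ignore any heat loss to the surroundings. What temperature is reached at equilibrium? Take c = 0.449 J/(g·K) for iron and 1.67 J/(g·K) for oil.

T_f ≈ 51.7 °C

T_f = Σ m_i c_i T_i / Σ m_i c_i:
T_f = (115.98*388.9 + 1228*19.9) / (115.98 + 1228)
    = 69540 / 1343.9 ≈ 51.74 °C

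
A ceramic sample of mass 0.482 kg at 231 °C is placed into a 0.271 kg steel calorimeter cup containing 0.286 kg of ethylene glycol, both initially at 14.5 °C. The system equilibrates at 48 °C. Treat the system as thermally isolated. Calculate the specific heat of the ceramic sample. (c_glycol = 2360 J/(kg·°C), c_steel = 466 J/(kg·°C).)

Heat gained plus heat lost sum to zero:
0.482·c·(48 − 231) + 0.286·2360·(48 − 14.5) + 0.271·466·(48 − 14.5) = 0
-88.21 c = -26842
c = -26842/-88.21 ≈ 304.3 J/(kg·°C)

c ≈ 304 J/(kg·°C)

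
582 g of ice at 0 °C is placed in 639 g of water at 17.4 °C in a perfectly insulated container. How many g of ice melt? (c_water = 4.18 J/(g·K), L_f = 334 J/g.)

m_melted ≈ 139 g

Cooling the water to 0 °C releases 639×4.18×17.4 = 46476 J.
Fully melting the ice requires m_ice L_f = 582×334 = 194388 J.
46476 J < 194388 J, so only part of the ice melts and the system sits at 0 °C.
m_melted×334 = 46476  ⇒  m_melted ≈ 139.1 g.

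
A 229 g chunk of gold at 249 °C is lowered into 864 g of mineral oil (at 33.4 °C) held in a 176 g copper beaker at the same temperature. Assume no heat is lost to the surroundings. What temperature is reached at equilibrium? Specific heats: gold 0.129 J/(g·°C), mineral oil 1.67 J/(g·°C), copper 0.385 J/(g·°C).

Conservation of energy gives ΣQ = 0:
229·0.129·(T − 249) + 864·1.67·(T − 33.4) + 176·0.385·(T − 33.4) = 0
29.54(T − 249) + 1442.9(T − 33.4) + 67.76(T − 33.4) = 0
(29.54 + 1442.9 + 67.76) T = 29.54·249 + 1442.9·33.4 + 67.76·33.4
T ≈ 37.54 °C

T_f ≈ 37.5 °C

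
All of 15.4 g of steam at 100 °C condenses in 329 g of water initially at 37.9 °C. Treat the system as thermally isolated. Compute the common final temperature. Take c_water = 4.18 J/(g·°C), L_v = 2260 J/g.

T_f ≈ 64.9 °C

Net heat exchanged in the isolated system is zero:
latent heat released on condensation: 15.4×2260 = 34804
  condensate cools 100→T: 15.4×4.18×(T − 100) = 64.37(T − 100)
  water warms: 329×4.18×(T − 37.9) = 1375.2(T − 37.9)
1439.6 T = 34804 + 6437.2 + 52121 = 93362
T ≈ 64.85 °C (< 100 °C, so full condensation is consistent).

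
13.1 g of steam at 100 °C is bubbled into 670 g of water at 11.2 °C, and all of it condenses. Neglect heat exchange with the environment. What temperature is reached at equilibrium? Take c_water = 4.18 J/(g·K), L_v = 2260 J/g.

Let T be the final temperature. ΣQ_i = 0:
condense steam: −13.1×2260 = −29606; condensate cools 100→T: 13.1×4.18×(T − 100) = 54.76(T − 100); water warms: 670×4.18×(T − 11.2) = 2800.6(T − 11.2)
2855.4 T = 29606 + 5475.8 + 31367 = 66449
T ≈ 23.27 °C (< 100 °C, so full condensation is consistent).

T_f ≈ 23.3 °C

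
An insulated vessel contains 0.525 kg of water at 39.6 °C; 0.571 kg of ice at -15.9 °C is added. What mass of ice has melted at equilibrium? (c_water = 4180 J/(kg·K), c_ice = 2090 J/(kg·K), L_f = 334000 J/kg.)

m_melted ≈ 0.203 kg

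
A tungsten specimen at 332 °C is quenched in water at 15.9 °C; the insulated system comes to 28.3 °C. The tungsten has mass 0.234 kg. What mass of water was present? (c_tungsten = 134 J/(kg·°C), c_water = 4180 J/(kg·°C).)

m ≈ 0.184 kg

Let T be the final temperature. ΣQ_i = 0:
0.234×134×(28.3 − 332) + m×4180×(28.3 − 15.9) = 0
51832 m = 9522.8
m = 9522.8/51832 ≈ 0.1837 kg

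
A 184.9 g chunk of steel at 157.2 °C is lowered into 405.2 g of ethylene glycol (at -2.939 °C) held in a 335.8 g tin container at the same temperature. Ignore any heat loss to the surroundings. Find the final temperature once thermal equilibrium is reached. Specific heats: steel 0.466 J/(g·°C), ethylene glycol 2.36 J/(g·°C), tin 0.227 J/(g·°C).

Conservation of energy gives ΣQ = 0:
184.9×0.466×(T − 157.2) + 405.2×2.36×(T − (-2.939)) + 335.8×0.227×(T − (-2.939)) = 0
86.16(T − 157.2) + 956.27(T − (-2.939)) + 76.23(T − (-2.939)) = 0
1118.7 T = 10510
T = 10510 / 1118.7 = 9.4 °C

T_f ≈ 9.4 °C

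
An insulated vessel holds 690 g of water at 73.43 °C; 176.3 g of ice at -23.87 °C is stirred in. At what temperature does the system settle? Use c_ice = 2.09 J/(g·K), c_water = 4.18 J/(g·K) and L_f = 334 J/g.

T_f ≈ 39.8 °C

Setting the total heat transfer to zero:
warm ice to 0 °C: 176.3×2.09×(0 − (-23.87)) = 8795.3
  latent heat to melt: 176.3×334 = 58884
  warm the meltwater: 736.93 T
  water: 2884.2(T − 73.43)
3621.1 T = 211787 − 67680 = 144107
T ≈ 39.80 °C. Since T > 0 °C, the all-ice-melts assumption holds.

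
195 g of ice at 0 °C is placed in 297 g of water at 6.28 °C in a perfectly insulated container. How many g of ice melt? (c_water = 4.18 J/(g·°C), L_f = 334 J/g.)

m_melted ≈ 23.3 g

Cooling the water to 0 °C releases 297×4.18×6.28 = 7796.4 J.
To melt every bit of ice: 195×334 = 65130 J.
That's not enough to melt it all — equilibrium is at 0 °C with ice remaining.
m_melted×334 = 7796.4  ⇒  m_melted ≈ 23.34 g.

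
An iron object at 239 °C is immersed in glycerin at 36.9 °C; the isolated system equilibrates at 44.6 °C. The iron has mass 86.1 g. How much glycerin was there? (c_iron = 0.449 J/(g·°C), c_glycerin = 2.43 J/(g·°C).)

m ≈ 402 g

|Q_iron| = |Q_glycerin|:
86.1×0.449×(239 − 44.6) = m×2.43×(44.6 − 36.9)
18.71 m = 7515.3  ⇒  m ≈ 401.7 g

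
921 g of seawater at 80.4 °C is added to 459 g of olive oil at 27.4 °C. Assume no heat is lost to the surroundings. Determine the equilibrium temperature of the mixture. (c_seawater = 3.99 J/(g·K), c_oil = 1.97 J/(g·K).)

T_f ≈ 69.9 °C

Taking heat into each body as positive, Σ m c ΔT = 0:
921×3.99×(T − 80.4) + 459×1.97×(T − 27.4) = 0
4579 T = 320229
T = 320229/4579 ≈ 69.93 °C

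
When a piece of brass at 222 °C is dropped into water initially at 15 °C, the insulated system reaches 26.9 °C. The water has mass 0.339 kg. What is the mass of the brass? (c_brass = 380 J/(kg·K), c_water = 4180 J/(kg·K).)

m ≈ 0.227 kg

Heat gained plus heat lost sum to zero:
m×380×(26.9 − 222) + 0.339×4180×(26.9 − 15) = 0
-74138 m = -16863
m = -16863/-74138 ≈ 0.2274 kg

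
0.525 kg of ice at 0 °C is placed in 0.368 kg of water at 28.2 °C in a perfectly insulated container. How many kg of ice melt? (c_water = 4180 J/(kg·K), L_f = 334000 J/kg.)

Heat available from the water dropping to 0 °C: 0.368×4180×28.2 = 43378 J.
Fully melting the ice requires m_ice L_f = 0.525×334000 = 175350 J.
43378 J < 175350 J, so only part of the ice melts and the system sits at 0 °C.
Mass melted = 43378/334000 ≈ 0.1299 kg.

m_melted ≈ 0.13 kg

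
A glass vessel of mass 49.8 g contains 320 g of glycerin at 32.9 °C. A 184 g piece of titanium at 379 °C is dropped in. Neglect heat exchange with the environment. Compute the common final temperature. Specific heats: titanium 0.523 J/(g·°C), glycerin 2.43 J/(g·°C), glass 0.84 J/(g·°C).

Energy conservation, ΣQ = 0:
184·0.523·(T − 379) + 320·2.43·(T − 32.9) + 49.8·0.84·(T − 32.9) = 0
(96.23 + 777.6 + 41.83) T = 96.23·379 + 777.6·32.9 + 41.83·32.9
T = 63431 / 915.66 = 69.3 °C

T_f ≈ 69.3 °C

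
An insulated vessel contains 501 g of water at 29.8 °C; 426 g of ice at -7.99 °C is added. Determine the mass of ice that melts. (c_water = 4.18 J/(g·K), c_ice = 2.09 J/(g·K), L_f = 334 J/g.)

m_melted ≈ 166 g

Cooling the water to 0 °C releases 501×4.18×29.8 = 62407 J.
Of that, 426×2.09×7.99 = 7113.8 J goes to bring the ice to 0 °C, leaving 55293 J.
To melt every bit of ice: 426×334 = 142284 J.
55293 J < 142284 J, so only part of the ice melts and the system sits at 0 °C.
Mass melted = 55293/334 ≈ 165.5 g.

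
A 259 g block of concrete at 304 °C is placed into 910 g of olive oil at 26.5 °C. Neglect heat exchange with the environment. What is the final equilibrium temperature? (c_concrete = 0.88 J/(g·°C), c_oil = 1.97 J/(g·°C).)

Net heat exchanged in the isolated system is zero:
259*0.88*(T − 304) + 910*1.97*(T − 26.5) = 0
227.92(T − 304) + 1792.7(T − 26.5) = 0
2020.6 T = 116794
T = 116794/2020.6 ≈ 57.80 °C

T_f ≈ 57.8 °C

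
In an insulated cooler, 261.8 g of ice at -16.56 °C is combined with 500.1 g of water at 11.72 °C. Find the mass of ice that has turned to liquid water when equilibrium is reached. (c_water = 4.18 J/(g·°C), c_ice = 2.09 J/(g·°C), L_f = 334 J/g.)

m_melted ≈ 46.2 g

Cooling the water to 0 °C releases 500.1×4.18×11.72 = 24500 J.
Warming the ice to 0 °C takes 261.8×2.09×16.56 = 9061 J, leaving 15439 J for melting.
Fully melting the ice requires m_ice L_f = 261.8×334 = 87441 J.
That's not enough to melt it all — equilibrium is at 0 °C with ice remaining.
m_melted×334 = 15439  ⇒  m_melted ≈ 46.22 g.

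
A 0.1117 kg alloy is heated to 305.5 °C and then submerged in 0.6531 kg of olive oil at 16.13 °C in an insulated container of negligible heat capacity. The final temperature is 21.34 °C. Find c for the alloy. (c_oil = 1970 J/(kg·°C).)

c ≈ 211 J/(kg·°C)

m_s c (T_s − T_f) = m_oil c_oil (T_f − T_0):
0.1117·c·(305.5 − 21.34) = 0.6531·1970·(21.34 − 16.13)
31.74 c = 6703.2  ⇒  c ≈ 211.2 J/(kg·°C)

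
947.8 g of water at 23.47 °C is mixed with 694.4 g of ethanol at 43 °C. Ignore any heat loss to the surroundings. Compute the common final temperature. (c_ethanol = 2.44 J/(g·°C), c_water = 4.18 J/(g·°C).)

With ΣQ=0 the equilibrium temperature is the m·c-weighted mean:
T_f = (1694.3×43 + 3961.8×23.47) / (1694.3 + 3961.8)
    = 165840 / 5656.1 ≈ 29.32 °C

T_f ≈ 29.3 °C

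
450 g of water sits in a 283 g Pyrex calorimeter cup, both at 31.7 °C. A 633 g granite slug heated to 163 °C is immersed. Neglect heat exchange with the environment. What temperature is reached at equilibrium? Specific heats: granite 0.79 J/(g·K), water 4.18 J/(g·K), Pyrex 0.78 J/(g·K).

T_f is the heat-capacity-weighted average of the initial temperatures:
T_f = (500.07×163 + 1881×31.7 + 220.74×31.7) / (500.07 + 1881 + 220.74)
    = 148137 / 2601.8 ≈ 56.94 °C

T_f ≈ 56.9 °C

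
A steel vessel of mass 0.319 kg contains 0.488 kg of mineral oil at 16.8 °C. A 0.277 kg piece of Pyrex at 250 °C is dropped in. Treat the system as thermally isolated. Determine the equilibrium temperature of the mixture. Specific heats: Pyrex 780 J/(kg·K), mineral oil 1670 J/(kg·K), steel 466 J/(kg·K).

T_f ≈ 59.5 °C

Let T be the final temperature. ΣQ_i = 0:
0.277·780·(T − 250) + 0.488·1670·(T − 16.8) + 0.319·466·(T − 16.8) = 0
(216.06 + 814.96 + 148.65) T = 216.06·250 + 814.96·16.8 + 148.65·16.8
T = 70204/1179.7 ≈ 59.51 °C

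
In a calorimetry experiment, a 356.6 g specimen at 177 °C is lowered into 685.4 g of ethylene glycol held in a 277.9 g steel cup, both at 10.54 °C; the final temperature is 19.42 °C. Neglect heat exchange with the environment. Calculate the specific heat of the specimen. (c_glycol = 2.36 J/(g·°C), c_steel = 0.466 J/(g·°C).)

Heat gained plus heat lost sum to zero:
356.6×c×(19.42 − 177) + 685.4×2.36×(19.42 − 10.54) + 277.9×0.466×(19.42 − 10.54) = 0
-56193 c = -15514
c = -15514/-56193 ≈ 0.2761 J/(g·°C)

c ≈ 0.276 J/(g·°C)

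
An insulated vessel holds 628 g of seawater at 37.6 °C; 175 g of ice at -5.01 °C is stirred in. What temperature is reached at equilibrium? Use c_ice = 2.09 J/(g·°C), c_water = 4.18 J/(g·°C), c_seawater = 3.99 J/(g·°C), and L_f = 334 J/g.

Heat gained plus heat lost sum to zero:
warm ice to 0 °C: 175×2.09×(0 − (-5.01)) = 1832.4
  melt ice: 175×334 = 58450
  warm the meltwater: 731.5 T
  seawater cools: 628×3.99×(T − 37.6) = 2505.7(T − 37.6)
3237.2 T = 94215 − 60282 = 33933
T ≈ 10.48 °C — above 0 °C, consistent with complete melting.

T_f ≈ 10.5 °C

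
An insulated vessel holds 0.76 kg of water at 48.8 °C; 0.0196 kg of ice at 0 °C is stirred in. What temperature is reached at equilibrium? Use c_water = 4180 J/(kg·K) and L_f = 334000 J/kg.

Net heat exchanged in the isolated system is zero:
latent heat to melt: 0.0196·334000 = 6546.4
  warm the meltwater: 81.93 T
  water: 3176.8(T − 48.8)
3258.7 T = 155028 − 6546.4 = 148481
T ≈ 45.56 °C (positive, so assuming full melt was valid).

T_f ≈ 45.6 °C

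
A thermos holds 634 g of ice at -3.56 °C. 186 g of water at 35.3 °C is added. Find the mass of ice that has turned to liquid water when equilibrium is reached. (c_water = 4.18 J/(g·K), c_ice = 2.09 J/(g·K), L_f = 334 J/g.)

m_melted ≈ 68 g

Water can give up m c ΔT = 186×4.18×35.3 = 27445 J before reaching 0 °C.
Of that, 634×2.09×3.56 = 4717.2 J goes to bring the ice to 0 °C, leaving 22728 J.
To melt every bit of ice: 634×334 = 211756 J.
Since 22728 < 211756 J, not all the ice melts; equilibrium is at 0 °C.
m_melt = 22728 / L_f = 68.05 g.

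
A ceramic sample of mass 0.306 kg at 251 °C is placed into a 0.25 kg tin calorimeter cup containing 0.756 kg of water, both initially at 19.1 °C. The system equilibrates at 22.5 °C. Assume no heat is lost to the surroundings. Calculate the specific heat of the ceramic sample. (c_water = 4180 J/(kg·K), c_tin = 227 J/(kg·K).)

c ≈ 156 J/(kg·K)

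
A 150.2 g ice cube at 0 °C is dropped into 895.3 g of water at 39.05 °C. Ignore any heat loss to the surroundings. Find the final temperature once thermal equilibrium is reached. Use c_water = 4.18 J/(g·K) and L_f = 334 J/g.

Setting the total heat transfer to zero:
latent heat to melt: 150.2·334 = 50167
  warm the meltwater: 627.84 T
  water: 3742.4(T − 39.05)
4370.2 T = 146139 − 50167 = 95972
T ≈ 21.96 °C. Since T > 0 °C, the all-ice-melts assumption holds.

T_f ≈ 22.0 °C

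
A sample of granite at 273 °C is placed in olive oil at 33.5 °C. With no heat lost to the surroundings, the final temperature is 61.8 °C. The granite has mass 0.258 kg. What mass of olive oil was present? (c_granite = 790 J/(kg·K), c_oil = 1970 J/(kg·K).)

m ≈ 0.772 kg

Heat lost by the granite = heat gained by the oil:
0.258·790·(273 − 61.8) = m·1970·(61.8 − 33.5)
55751 m = 43047  ⇒  m ≈ 0.7721 kg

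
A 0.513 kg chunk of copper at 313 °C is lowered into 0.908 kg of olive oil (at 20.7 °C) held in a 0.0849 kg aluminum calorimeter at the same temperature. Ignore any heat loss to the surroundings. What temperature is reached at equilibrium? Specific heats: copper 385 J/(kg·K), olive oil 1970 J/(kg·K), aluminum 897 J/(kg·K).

Energy conservation, ΣQ = 0:
0.513×385×(T − 313) + 0.908×1970×(T − 20.7) + 0.0849×897×(T − 20.7) = 0
197.5(T − 313) + 1788.8(T − 20.7) + 76.16(T − 20.7) = 0
(197.5 + 1788.8 + 76.16) T = 197.5×313 + 1788.8×20.7 + 76.16×20.7
T ≈ 48.69 °C

T_f ≈ 48.7 °C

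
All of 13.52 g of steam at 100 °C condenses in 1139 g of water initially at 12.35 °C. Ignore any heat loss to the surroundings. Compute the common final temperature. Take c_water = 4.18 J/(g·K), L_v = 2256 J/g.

Energy conservation, ΣQ = 0:
steam→water at 100 °C releases m L_v = 13.52×2256 = 30501; condensed water 100 °C→T: 56.51(T − 100); water warms: 1139×4.18×(T − 12.35) = 4761(T − 12.35)
4817.5 T = 30501 + 5651.4 + 58799 = 94951
T ≈ 19.71 °C (< 100 °C, so full condensation is consistent).

T_f ≈ 19.7 °C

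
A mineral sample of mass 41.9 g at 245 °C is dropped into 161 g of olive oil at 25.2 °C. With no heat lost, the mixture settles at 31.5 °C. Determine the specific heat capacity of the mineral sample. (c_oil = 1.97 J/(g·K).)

c ≈ 0.223 J/(g·K)

Net heat exchanged in the isolated system is zero:
41.9·c·(31.5 − 245) + 161·1.97·(31.5 − 25.2) = 0
-8945.6 c = -1998.2
c = -1998.2/-8945.6 ≈ 0.2234 J/(g·K)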